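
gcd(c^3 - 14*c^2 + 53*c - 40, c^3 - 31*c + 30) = c^2 - 6*c + 5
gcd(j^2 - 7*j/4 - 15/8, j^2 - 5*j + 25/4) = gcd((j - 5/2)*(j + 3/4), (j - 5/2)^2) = j - 5/2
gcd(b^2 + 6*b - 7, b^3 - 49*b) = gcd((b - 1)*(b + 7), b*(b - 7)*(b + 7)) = b + 7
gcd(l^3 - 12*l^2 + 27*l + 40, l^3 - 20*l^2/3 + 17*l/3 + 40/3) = l^2 - 4*l - 5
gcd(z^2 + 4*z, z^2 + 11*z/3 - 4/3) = z + 4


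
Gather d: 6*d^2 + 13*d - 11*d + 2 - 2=6*d^2 + 2*d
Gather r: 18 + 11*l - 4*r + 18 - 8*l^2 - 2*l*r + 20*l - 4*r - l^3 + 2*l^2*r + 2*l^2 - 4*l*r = -l^3 - 6*l^2 + 31*l + r*(2*l^2 - 6*l - 8) + 36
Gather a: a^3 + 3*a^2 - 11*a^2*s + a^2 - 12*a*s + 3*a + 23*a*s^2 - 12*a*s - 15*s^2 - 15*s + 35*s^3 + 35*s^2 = a^3 + a^2*(4 - 11*s) + a*(23*s^2 - 24*s + 3) + 35*s^3 + 20*s^2 - 15*s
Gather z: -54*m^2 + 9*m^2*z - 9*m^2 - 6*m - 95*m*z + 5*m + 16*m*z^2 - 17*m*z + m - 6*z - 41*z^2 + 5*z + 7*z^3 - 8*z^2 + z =-63*m^2 + 7*z^3 + z^2*(16*m - 49) + z*(9*m^2 - 112*m)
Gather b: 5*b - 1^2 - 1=5*b - 2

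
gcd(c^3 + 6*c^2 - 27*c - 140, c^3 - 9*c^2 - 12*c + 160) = c^2 - c - 20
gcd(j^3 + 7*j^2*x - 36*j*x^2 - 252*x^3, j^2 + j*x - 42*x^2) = -j^2 - j*x + 42*x^2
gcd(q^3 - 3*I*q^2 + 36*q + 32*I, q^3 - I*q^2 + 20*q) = q + 4*I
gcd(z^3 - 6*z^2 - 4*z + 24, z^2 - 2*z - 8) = z + 2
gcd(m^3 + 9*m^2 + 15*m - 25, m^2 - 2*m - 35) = m + 5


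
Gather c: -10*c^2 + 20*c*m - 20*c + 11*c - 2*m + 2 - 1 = -10*c^2 + c*(20*m - 9) - 2*m + 1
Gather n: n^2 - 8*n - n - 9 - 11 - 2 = n^2 - 9*n - 22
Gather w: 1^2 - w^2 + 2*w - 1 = -w^2 + 2*w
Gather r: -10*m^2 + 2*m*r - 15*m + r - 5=-10*m^2 - 15*m + r*(2*m + 1) - 5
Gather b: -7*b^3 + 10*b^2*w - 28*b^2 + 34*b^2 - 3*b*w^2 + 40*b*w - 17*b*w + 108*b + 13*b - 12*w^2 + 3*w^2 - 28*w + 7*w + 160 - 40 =-7*b^3 + b^2*(10*w + 6) + b*(-3*w^2 + 23*w + 121) - 9*w^2 - 21*w + 120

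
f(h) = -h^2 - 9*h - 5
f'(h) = -2*h - 9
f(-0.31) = -2.31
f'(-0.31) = -8.38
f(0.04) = -5.36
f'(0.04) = -9.08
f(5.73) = -89.40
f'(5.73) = -20.46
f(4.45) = -64.85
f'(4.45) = -17.90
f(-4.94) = 15.06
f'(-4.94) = 0.88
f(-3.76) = 14.70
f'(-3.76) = -1.48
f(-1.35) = 5.33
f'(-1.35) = -6.30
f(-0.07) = -4.37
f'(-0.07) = -8.86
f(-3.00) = 13.00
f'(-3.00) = -3.00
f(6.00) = -95.00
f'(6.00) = -21.00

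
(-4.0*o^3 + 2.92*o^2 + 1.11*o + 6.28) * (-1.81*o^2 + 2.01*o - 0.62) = 7.24*o^5 - 13.3252*o^4 + 6.3401*o^3 - 10.9461*o^2 + 11.9346*o - 3.8936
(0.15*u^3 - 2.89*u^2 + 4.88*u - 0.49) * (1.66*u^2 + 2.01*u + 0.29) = 0.249*u^5 - 4.4959*u^4 + 2.3354*u^3 + 8.1573*u^2 + 0.4303*u - 0.1421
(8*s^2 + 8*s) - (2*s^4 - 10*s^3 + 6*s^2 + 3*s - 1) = -2*s^4 + 10*s^3 + 2*s^2 + 5*s + 1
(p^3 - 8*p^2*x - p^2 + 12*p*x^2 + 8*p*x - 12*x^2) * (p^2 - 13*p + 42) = p^5 - 8*p^4*x - 14*p^4 + 12*p^3*x^2 + 112*p^3*x + 55*p^3 - 168*p^2*x^2 - 440*p^2*x - 42*p^2 + 660*p*x^2 + 336*p*x - 504*x^2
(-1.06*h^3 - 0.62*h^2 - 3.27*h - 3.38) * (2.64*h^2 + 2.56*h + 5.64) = -2.7984*h^5 - 4.3504*h^4 - 16.1984*h^3 - 20.7912*h^2 - 27.0956*h - 19.0632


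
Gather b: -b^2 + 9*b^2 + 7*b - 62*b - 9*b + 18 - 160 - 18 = 8*b^2 - 64*b - 160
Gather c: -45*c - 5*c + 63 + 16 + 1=80 - 50*c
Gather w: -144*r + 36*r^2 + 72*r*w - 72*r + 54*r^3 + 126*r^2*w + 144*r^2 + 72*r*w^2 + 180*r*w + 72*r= 54*r^3 + 180*r^2 + 72*r*w^2 - 144*r + w*(126*r^2 + 252*r)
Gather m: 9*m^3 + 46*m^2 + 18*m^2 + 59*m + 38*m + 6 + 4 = 9*m^3 + 64*m^2 + 97*m + 10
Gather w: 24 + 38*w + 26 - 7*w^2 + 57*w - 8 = -7*w^2 + 95*w + 42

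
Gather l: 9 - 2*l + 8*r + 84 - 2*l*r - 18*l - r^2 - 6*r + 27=l*(-2*r - 20) - r^2 + 2*r + 120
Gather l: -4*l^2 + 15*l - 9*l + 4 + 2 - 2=-4*l^2 + 6*l + 4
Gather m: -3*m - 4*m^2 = -4*m^2 - 3*m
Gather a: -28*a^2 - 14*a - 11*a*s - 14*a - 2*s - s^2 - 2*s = -28*a^2 + a*(-11*s - 28) - s^2 - 4*s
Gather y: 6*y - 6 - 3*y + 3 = 3*y - 3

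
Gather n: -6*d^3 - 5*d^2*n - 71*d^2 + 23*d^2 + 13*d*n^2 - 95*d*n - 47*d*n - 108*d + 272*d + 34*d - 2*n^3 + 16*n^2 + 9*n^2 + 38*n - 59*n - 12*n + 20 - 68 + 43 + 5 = -6*d^3 - 48*d^2 + 198*d - 2*n^3 + n^2*(13*d + 25) + n*(-5*d^2 - 142*d - 33)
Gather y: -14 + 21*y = 21*y - 14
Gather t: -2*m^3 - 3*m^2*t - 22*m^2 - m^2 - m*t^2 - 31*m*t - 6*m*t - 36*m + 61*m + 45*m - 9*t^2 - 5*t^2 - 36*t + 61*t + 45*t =-2*m^3 - 23*m^2 + 70*m + t^2*(-m - 14) + t*(-3*m^2 - 37*m + 70)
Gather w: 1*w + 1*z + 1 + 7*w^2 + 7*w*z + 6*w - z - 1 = 7*w^2 + w*(7*z + 7)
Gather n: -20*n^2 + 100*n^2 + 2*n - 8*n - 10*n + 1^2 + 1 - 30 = 80*n^2 - 16*n - 28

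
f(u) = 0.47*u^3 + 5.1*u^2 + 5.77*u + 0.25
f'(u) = 1.41*u^2 + 10.2*u + 5.77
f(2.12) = 39.88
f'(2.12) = 33.73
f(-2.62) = 11.69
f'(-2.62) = -11.28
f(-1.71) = 2.95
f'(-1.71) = -7.55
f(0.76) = 7.79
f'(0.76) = 14.34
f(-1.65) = 2.50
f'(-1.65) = -7.22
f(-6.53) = 49.17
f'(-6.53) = -0.71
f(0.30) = 2.45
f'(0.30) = 8.96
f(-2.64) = 11.91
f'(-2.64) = -11.33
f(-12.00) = -146.75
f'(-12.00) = 86.41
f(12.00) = 1616.05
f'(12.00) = 331.21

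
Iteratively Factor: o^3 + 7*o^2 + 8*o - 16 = (o + 4)*(o^2 + 3*o - 4) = (o - 1)*(o + 4)*(o + 4)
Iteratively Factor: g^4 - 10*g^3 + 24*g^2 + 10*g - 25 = (g - 5)*(g^3 - 5*g^2 - g + 5) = (g - 5)^2*(g^2 - 1) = (g - 5)^2*(g - 1)*(g + 1)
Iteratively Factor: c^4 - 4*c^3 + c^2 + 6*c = (c + 1)*(c^3 - 5*c^2 + 6*c) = c*(c + 1)*(c^2 - 5*c + 6) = c*(c - 2)*(c + 1)*(c - 3)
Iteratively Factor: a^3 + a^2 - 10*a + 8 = (a - 1)*(a^2 + 2*a - 8) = (a - 2)*(a - 1)*(a + 4)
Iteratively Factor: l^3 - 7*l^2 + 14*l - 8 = (l - 4)*(l^2 - 3*l + 2) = (l - 4)*(l - 1)*(l - 2)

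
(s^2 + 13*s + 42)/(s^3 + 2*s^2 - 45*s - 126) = (s + 7)/(s^2 - 4*s - 21)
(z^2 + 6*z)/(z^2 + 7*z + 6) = z/(z + 1)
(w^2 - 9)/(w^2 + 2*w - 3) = (w - 3)/(w - 1)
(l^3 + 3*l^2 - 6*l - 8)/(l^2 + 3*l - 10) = (l^2 + 5*l + 4)/(l + 5)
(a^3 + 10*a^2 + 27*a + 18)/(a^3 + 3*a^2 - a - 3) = (a + 6)/(a - 1)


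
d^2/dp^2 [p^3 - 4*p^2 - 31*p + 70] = 6*p - 8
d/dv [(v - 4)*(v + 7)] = 2*v + 3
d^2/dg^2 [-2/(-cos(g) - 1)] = 2*(sin(g)^2 + cos(g) + 1)/(cos(g) + 1)^3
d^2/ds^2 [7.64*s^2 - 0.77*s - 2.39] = 15.2800000000000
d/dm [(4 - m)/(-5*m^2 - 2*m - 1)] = (-5*m^2 + 40*m + 9)/(25*m^4 + 20*m^3 + 14*m^2 + 4*m + 1)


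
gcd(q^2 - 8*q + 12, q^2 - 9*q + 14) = q - 2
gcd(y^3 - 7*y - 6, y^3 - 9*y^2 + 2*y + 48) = y^2 - y - 6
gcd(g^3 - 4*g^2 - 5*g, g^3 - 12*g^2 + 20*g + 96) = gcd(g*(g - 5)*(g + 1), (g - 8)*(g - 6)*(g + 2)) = 1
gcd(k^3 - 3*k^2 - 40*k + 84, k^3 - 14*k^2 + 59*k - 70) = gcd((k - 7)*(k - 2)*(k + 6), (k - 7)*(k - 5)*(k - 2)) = k^2 - 9*k + 14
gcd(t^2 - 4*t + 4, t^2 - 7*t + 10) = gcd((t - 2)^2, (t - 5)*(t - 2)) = t - 2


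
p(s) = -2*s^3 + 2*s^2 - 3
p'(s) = -6*s^2 + 4*s = 2*s*(2 - 3*s)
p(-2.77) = 54.85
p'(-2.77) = -57.12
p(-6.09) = 522.91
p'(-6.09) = -246.89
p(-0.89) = -0.01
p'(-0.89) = -8.31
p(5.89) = -342.29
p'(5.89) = -184.59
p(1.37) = -4.39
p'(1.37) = -5.78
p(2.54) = -22.87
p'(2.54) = -28.55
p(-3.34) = 93.83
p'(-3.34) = -80.29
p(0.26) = -2.90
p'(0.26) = 0.63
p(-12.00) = 3741.00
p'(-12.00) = -912.00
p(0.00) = -3.00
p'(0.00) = 0.00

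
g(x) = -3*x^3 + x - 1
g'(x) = 1 - 9*x^2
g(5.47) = -486.53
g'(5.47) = -268.29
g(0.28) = -0.79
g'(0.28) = 0.29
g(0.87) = -2.11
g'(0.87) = -5.81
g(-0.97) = 0.77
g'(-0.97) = -7.47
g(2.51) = -45.93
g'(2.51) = -55.70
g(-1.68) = 11.54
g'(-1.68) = -24.40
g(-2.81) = 62.75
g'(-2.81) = -70.06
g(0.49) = -0.86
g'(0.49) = -1.16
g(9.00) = -2179.00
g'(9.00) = -728.00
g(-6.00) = 641.00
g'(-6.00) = -323.00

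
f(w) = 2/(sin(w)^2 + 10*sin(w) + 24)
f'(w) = 2*(-2*sin(w)*cos(w) - 10*cos(w))/(sin(w)^2 + 10*sin(w) + 24)^2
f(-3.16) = 0.08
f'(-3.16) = 0.03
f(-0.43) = 0.10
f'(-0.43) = -0.04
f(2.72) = 0.07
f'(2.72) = 0.02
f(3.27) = 0.09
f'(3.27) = 0.04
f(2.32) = 0.06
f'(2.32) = 0.02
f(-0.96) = 0.12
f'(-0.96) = -0.04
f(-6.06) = 0.08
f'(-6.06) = -0.03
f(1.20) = 0.06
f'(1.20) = -0.01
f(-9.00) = 0.10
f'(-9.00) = 0.04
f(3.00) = 0.08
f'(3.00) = 0.03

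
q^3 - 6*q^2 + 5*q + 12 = (q - 4)*(q - 3)*(q + 1)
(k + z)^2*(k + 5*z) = k^3 + 7*k^2*z + 11*k*z^2 + 5*z^3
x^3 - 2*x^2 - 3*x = x*(x - 3)*(x + 1)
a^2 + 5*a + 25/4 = (a + 5/2)^2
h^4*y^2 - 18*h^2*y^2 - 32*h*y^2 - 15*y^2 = (h - 5)*(h + 3)*(h*y + y)^2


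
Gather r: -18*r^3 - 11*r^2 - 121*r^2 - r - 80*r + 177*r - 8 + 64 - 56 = -18*r^3 - 132*r^2 + 96*r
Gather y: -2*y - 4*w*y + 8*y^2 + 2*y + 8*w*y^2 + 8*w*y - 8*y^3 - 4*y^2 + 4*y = -8*y^3 + y^2*(8*w + 4) + y*(4*w + 4)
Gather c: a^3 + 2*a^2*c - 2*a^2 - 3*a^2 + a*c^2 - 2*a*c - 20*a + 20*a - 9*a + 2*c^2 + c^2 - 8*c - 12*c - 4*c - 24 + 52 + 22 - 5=a^3 - 5*a^2 - 9*a + c^2*(a + 3) + c*(2*a^2 - 2*a - 24) + 45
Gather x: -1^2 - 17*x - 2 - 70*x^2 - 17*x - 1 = -70*x^2 - 34*x - 4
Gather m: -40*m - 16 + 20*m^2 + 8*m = 20*m^2 - 32*m - 16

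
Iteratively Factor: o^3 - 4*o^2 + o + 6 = (o - 3)*(o^2 - o - 2) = (o - 3)*(o + 1)*(o - 2)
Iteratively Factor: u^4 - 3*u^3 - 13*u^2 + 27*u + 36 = (u - 4)*(u^3 + u^2 - 9*u - 9) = (u - 4)*(u - 3)*(u^2 + 4*u + 3) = (u - 4)*(u - 3)*(u + 1)*(u + 3)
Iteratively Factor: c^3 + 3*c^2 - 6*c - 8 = (c - 2)*(c^2 + 5*c + 4) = (c - 2)*(c + 4)*(c + 1)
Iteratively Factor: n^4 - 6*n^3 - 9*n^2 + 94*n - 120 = (n - 5)*(n^3 - n^2 - 14*n + 24) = (n - 5)*(n + 4)*(n^2 - 5*n + 6) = (n - 5)*(n - 3)*(n + 4)*(n - 2)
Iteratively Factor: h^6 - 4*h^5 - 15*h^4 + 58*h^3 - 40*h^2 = (h - 5)*(h^5 + h^4 - 10*h^3 + 8*h^2) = (h - 5)*(h + 4)*(h^4 - 3*h^3 + 2*h^2) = h*(h - 5)*(h + 4)*(h^3 - 3*h^2 + 2*h) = h*(h - 5)*(h - 2)*(h + 4)*(h^2 - h) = h*(h - 5)*(h - 2)*(h - 1)*(h + 4)*(h)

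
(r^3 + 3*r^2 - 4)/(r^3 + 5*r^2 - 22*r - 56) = (r^2 + r - 2)/(r^2 + 3*r - 28)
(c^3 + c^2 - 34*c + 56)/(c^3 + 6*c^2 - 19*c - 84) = (c - 2)/(c + 3)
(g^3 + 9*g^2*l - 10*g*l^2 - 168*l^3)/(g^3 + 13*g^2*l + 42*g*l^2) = (g - 4*l)/g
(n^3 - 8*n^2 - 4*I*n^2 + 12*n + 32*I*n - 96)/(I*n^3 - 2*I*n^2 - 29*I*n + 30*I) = (-I*n^3 + n^2*(-4 + 8*I) + n*(32 - 12*I) + 96*I)/(n^3 - 2*n^2 - 29*n + 30)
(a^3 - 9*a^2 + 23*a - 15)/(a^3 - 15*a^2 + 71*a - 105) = (a - 1)/(a - 7)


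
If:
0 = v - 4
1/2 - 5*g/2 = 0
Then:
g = 1/5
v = 4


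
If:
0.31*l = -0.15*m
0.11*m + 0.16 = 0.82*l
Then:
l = 0.15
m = -0.32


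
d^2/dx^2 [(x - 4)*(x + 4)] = 2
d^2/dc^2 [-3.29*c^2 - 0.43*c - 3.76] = -6.58000000000000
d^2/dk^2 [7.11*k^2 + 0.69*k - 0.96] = 14.2200000000000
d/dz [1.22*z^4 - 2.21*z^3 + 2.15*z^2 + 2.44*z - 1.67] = 4.88*z^3 - 6.63*z^2 + 4.3*z + 2.44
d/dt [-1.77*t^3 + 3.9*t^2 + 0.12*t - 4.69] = -5.31*t^2 + 7.8*t + 0.12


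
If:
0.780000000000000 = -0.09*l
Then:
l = -8.67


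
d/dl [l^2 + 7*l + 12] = 2*l + 7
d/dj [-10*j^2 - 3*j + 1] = -20*j - 3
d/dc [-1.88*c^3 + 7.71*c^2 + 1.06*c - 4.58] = -5.64*c^2 + 15.42*c + 1.06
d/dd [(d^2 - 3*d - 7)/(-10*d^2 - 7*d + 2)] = (-37*d^2 - 136*d - 55)/(100*d^4 + 140*d^3 + 9*d^2 - 28*d + 4)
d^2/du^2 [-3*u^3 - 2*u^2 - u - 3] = -18*u - 4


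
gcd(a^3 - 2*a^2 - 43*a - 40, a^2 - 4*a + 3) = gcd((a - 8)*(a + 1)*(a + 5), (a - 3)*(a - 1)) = 1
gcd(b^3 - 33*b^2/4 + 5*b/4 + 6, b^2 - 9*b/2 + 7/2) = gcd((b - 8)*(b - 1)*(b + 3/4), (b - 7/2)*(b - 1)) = b - 1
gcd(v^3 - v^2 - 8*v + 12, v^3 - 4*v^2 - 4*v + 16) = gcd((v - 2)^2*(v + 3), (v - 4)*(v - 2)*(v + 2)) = v - 2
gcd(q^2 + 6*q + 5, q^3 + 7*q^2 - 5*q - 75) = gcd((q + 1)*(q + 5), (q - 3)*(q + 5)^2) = q + 5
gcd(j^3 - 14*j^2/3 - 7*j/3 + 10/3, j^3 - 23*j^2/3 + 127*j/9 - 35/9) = j - 5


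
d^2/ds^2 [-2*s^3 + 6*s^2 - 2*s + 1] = 12 - 12*s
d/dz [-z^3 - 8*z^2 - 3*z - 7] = -3*z^2 - 16*z - 3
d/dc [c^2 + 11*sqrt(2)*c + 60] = 2*c + 11*sqrt(2)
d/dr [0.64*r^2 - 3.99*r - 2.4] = 1.28*r - 3.99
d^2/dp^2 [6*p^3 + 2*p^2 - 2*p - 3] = 36*p + 4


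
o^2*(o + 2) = o^3 + 2*o^2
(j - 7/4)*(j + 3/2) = j^2 - j/4 - 21/8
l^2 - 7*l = l*(l - 7)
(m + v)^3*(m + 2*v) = m^4 + 5*m^3*v + 9*m^2*v^2 + 7*m*v^3 + 2*v^4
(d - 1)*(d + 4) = d^2 + 3*d - 4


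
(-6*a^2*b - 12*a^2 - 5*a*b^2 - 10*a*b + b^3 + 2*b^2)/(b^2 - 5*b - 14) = (-6*a^2 - 5*a*b + b^2)/(b - 7)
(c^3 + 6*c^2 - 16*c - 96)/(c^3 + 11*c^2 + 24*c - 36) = (c^2 - 16)/(c^2 + 5*c - 6)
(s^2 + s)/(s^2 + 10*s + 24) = s*(s + 1)/(s^2 + 10*s + 24)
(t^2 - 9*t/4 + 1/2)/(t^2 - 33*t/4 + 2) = (t - 2)/(t - 8)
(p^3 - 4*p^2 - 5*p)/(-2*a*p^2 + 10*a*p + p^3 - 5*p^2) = (p + 1)/(-2*a + p)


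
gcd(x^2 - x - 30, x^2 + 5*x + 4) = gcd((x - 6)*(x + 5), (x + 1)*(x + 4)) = 1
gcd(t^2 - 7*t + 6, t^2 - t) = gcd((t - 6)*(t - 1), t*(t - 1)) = t - 1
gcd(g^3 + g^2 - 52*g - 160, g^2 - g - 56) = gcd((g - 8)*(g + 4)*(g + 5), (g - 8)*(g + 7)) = g - 8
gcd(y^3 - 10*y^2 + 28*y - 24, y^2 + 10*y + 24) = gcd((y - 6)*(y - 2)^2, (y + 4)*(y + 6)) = 1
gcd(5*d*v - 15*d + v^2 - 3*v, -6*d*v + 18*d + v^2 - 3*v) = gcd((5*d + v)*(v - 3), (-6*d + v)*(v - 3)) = v - 3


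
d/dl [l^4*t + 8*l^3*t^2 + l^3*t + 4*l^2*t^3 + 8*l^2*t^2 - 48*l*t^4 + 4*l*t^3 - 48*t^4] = t*(4*l^3 + 24*l^2*t + 3*l^2 + 8*l*t^2 + 16*l*t - 48*t^3 + 4*t^2)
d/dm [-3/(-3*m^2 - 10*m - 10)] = 6*(-3*m - 5)/(3*m^2 + 10*m + 10)^2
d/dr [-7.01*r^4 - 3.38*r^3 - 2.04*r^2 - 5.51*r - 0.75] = -28.04*r^3 - 10.14*r^2 - 4.08*r - 5.51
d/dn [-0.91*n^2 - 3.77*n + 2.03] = -1.82*n - 3.77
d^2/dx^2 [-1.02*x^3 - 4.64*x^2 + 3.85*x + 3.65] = -6.12*x - 9.28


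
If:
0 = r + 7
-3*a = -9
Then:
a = 3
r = -7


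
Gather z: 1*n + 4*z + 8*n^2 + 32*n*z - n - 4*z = 8*n^2 + 32*n*z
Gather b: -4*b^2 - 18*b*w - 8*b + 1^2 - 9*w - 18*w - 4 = -4*b^2 + b*(-18*w - 8) - 27*w - 3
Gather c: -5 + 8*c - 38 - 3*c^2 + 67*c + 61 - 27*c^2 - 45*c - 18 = -30*c^2 + 30*c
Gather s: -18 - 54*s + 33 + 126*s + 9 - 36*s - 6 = 36*s + 18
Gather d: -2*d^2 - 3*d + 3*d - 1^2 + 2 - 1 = -2*d^2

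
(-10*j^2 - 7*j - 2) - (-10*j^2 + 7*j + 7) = -14*j - 9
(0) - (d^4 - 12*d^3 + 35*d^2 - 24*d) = -d^4 + 12*d^3 - 35*d^2 + 24*d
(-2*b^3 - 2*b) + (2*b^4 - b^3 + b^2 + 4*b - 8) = 2*b^4 - 3*b^3 + b^2 + 2*b - 8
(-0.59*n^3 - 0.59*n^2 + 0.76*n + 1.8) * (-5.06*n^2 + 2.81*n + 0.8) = 2.9854*n^5 + 1.3275*n^4 - 5.9755*n^3 - 7.4444*n^2 + 5.666*n + 1.44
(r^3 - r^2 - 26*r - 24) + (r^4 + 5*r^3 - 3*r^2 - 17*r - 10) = r^4 + 6*r^3 - 4*r^2 - 43*r - 34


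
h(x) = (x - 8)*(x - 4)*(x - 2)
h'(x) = (x - 8)*(x - 4) + (x - 8)*(x - 2) + (x - 4)*(x - 2)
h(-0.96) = -131.55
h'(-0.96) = 85.64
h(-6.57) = -1319.82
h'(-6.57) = 369.45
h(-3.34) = -444.48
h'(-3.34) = 182.99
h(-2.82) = -355.68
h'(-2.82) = 158.82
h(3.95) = 0.39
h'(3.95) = -7.79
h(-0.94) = -129.84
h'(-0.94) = 84.97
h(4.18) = -1.50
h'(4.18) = -8.62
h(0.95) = -22.58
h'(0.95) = 32.11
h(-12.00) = -4480.00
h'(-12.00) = 824.00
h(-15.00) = -7429.00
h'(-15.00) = 1151.00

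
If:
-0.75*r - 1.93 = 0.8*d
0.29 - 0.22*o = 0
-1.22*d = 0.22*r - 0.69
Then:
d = 1.27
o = 1.32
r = -3.93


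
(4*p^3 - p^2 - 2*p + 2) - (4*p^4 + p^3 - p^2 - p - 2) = -4*p^4 + 3*p^3 - p + 4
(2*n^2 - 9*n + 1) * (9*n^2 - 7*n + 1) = 18*n^4 - 95*n^3 + 74*n^2 - 16*n + 1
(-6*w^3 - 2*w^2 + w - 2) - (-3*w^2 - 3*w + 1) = -6*w^3 + w^2 + 4*w - 3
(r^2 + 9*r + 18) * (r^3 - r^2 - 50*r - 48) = r^5 + 8*r^4 - 41*r^3 - 516*r^2 - 1332*r - 864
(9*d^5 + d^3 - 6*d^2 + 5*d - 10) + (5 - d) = 9*d^5 + d^3 - 6*d^2 + 4*d - 5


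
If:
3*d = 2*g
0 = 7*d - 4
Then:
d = 4/7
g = 6/7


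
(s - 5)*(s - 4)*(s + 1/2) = s^3 - 17*s^2/2 + 31*s/2 + 10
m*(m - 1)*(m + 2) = m^3 + m^2 - 2*m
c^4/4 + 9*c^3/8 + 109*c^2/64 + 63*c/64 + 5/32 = (c/4 + 1/2)*(c + 1/4)*(c + 1)*(c + 5/4)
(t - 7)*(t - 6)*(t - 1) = t^3 - 14*t^2 + 55*t - 42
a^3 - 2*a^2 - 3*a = a*(a - 3)*(a + 1)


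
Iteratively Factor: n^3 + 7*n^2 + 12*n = (n + 3)*(n^2 + 4*n) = n*(n + 3)*(n + 4)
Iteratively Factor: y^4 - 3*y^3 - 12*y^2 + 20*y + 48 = (y - 4)*(y^3 + y^2 - 8*y - 12) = (y - 4)*(y - 3)*(y^2 + 4*y + 4) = (y - 4)*(y - 3)*(y + 2)*(y + 2)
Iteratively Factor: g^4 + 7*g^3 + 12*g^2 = (g + 4)*(g^3 + 3*g^2) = g*(g + 4)*(g^2 + 3*g) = g*(g + 3)*(g + 4)*(g)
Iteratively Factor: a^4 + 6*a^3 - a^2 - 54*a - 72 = (a - 3)*(a^3 + 9*a^2 + 26*a + 24) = (a - 3)*(a + 2)*(a^2 + 7*a + 12) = (a - 3)*(a + 2)*(a + 4)*(a + 3)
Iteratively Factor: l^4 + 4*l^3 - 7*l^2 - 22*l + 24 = (l - 2)*(l^3 + 6*l^2 + 5*l - 12) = (l - 2)*(l + 3)*(l^2 + 3*l - 4) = (l - 2)*(l - 1)*(l + 3)*(l + 4)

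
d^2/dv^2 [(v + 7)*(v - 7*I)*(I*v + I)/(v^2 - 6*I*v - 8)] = (v^3*(16 + 42*I) + v^2*(342 + 384*I) + v*(2688 - 1044*I) - 1176 - 4352*I)/(v^6 - 18*I*v^5 - 132*v^4 + 504*I*v^3 + 1056*v^2 - 1152*I*v - 512)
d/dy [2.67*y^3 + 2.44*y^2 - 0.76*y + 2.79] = 8.01*y^2 + 4.88*y - 0.76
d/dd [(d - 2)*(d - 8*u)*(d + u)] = 3*d^2 - 14*d*u - 4*d - 8*u^2 + 14*u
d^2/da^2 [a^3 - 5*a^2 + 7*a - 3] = 6*a - 10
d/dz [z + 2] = 1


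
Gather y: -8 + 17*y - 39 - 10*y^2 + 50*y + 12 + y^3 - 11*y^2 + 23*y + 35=y^3 - 21*y^2 + 90*y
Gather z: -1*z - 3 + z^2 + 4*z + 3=z^2 + 3*z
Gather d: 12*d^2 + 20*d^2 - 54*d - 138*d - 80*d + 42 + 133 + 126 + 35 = 32*d^2 - 272*d + 336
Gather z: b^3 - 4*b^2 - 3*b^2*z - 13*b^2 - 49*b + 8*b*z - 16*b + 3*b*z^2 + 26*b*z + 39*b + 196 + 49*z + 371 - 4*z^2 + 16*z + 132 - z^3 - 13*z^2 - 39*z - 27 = b^3 - 17*b^2 - 26*b - z^3 + z^2*(3*b - 17) + z*(-3*b^2 + 34*b + 26) + 672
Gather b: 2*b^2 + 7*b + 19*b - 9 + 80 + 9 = 2*b^2 + 26*b + 80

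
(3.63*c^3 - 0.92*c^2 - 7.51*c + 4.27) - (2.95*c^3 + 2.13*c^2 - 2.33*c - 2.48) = 0.68*c^3 - 3.05*c^2 - 5.18*c + 6.75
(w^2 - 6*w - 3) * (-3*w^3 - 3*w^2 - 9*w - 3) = -3*w^5 + 15*w^4 + 18*w^3 + 60*w^2 + 45*w + 9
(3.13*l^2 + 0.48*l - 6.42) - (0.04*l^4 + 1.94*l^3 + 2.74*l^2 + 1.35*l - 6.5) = -0.04*l^4 - 1.94*l^3 + 0.39*l^2 - 0.87*l + 0.0800000000000001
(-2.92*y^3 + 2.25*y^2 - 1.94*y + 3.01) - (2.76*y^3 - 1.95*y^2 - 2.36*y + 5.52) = -5.68*y^3 + 4.2*y^2 + 0.42*y - 2.51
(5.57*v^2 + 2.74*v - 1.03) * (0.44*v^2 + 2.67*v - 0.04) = 2.4508*v^4 + 16.0775*v^3 + 6.6398*v^2 - 2.8597*v + 0.0412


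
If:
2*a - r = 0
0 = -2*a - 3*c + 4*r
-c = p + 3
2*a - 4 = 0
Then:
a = 2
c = 4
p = -7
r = 4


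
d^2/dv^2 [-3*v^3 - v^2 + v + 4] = -18*v - 2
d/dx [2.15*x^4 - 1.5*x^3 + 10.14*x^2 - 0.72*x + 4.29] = 8.6*x^3 - 4.5*x^2 + 20.28*x - 0.72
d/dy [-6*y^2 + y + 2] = 1 - 12*y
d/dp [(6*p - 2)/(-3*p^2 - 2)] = 6*(3*p^2 - 2*p - 2)/(9*p^4 + 12*p^2 + 4)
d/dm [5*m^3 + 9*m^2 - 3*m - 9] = 15*m^2 + 18*m - 3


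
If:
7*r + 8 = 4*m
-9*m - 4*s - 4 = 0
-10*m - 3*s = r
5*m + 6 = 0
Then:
No Solution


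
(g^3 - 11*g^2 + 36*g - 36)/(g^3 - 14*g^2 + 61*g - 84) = (g^2 - 8*g + 12)/(g^2 - 11*g + 28)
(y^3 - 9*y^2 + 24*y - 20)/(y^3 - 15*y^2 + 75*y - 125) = (y^2 - 4*y + 4)/(y^2 - 10*y + 25)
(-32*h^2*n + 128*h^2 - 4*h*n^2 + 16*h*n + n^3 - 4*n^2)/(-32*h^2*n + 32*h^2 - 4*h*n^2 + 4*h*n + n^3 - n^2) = (n - 4)/(n - 1)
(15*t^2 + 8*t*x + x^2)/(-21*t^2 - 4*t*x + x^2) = (5*t + x)/(-7*t + x)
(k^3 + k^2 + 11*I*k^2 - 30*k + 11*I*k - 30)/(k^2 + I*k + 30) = (k^2 + k*(1 + 5*I) + 5*I)/(k - 5*I)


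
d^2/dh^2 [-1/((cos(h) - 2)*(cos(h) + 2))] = 2*(2*sin(h)^4 - 9*sin(h)^2 + 3)/((cos(h) - 2)^3*(cos(h) + 2)^3)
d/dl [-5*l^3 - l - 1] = -15*l^2 - 1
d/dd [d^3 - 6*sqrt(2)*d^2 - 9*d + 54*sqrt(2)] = 3*d^2 - 12*sqrt(2)*d - 9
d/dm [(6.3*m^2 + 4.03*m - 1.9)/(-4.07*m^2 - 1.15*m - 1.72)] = (9.1571*m^2 - 37.138*m - 9.1166)/(16.5649*m^4 + 9.361*m^3 + 15.3233*m^2 + 3.956*m + 2.9584)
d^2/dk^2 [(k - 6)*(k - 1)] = 2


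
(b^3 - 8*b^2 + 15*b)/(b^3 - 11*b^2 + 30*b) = (b - 3)/(b - 6)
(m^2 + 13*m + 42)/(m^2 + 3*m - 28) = (m + 6)/(m - 4)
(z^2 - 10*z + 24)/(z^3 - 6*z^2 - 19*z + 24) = (z^2 - 10*z + 24)/(z^3 - 6*z^2 - 19*z + 24)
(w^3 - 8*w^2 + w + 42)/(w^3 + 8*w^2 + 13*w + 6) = (w^3 - 8*w^2 + w + 42)/(w^3 + 8*w^2 + 13*w + 6)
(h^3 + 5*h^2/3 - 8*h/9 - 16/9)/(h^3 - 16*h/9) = (3*h^2 + h - 4)/(h*(3*h - 4))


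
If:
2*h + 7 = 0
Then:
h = -7/2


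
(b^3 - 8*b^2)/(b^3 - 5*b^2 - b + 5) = b^2*(b - 8)/(b^3 - 5*b^2 - b + 5)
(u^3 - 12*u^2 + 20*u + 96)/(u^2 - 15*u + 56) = (u^2 - 4*u - 12)/(u - 7)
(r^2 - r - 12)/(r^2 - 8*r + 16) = (r + 3)/(r - 4)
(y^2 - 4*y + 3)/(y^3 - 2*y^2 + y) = (y - 3)/(y*(y - 1))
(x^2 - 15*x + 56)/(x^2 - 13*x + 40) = (x - 7)/(x - 5)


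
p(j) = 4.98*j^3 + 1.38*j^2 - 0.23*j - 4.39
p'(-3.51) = 174.14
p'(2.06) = 68.85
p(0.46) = -3.72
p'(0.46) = 4.20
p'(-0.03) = -0.30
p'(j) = 14.94*j^2 + 2.76*j - 0.23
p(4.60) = 508.49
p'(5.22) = 421.27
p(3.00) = 141.80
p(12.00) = 8797.01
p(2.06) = 44.53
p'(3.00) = 142.51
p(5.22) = 740.35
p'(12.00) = 2184.25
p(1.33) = 9.46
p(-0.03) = -4.38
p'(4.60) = 328.60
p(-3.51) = -201.93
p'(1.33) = 29.87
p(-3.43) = -188.33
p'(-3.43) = 166.07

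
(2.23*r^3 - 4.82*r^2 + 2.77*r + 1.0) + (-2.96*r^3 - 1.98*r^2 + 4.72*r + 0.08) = -0.73*r^3 - 6.8*r^2 + 7.49*r + 1.08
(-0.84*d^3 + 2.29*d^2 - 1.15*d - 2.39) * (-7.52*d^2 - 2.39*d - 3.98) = 6.3168*d^5 - 15.2132*d^4 + 6.5181*d^3 + 11.6071*d^2 + 10.2891*d + 9.5122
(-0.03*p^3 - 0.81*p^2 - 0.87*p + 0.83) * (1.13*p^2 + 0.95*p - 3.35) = -0.0339*p^5 - 0.9438*p^4 - 1.6521*p^3 + 2.8249*p^2 + 3.703*p - 2.7805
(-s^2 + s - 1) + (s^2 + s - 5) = 2*s - 6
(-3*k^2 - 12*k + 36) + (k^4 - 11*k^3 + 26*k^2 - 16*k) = k^4 - 11*k^3 + 23*k^2 - 28*k + 36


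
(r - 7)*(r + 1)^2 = r^3 - 5*r^2 - 13*r - 7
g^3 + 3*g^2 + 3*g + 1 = (g + 1)^3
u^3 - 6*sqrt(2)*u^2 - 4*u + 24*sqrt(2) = (u - 2)*(u + 2)*(u - 6*sqrt(2))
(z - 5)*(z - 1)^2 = z^3 - 7*z^2 + 11*z - 5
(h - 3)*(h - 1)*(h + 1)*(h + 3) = h^4 - 10*h^2 + 9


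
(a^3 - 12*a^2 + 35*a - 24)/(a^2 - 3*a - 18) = (-a^3 + 12*a^2 - 35*a + 24)/(-a^2 + 3*a + 18)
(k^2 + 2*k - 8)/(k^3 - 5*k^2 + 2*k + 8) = (k + 4)/(k^2 - 3*k - 4)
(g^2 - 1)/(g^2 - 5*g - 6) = (g - 1)/(g - 6)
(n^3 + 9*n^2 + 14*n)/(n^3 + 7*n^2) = (n + 2)/n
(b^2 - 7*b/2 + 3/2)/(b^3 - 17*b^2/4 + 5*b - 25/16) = 8*(b - 3)/(8*b^2 - 30*b + 25)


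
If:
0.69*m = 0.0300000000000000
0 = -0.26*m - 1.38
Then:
No Solution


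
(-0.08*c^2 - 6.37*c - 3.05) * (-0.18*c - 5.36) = 0.0144*c^3 + 1.5754*c^2 + 34.6922*c + 16.348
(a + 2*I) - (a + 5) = -5 + 2*I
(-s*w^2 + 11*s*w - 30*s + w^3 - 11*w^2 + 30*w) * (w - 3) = -s*w^3 + 14*s*w^2 - 63*s*w + 90*s + w^4 - 14*w^3 + 63*w^2 - 90*w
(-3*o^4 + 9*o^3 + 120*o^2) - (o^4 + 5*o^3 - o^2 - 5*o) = -4*o^4 + 4*o^3 + 121*o^2 + 5*o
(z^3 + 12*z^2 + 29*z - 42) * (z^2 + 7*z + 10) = z^5 + 19*z^4 + 123*z^3 + 281*z^2 - 4*z - 420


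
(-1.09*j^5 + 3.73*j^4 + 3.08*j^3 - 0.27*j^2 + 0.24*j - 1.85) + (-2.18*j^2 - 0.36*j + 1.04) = -1.09*j^5 + 3.73*j^4 + 3.08*j^3 - 2.45*j^2 - 0.12*j - 0.81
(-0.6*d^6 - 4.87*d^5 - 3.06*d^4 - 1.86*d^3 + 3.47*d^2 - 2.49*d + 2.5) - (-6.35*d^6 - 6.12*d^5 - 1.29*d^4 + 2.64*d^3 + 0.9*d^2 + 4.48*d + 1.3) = 5.75*d^6 + 1.25*d^5 - 1.77*d^4 - 4.5*d^3 + 2.57*d^2 - 6.97*d + 1.2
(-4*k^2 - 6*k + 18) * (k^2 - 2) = -4*k^4 - 6*k^3 + 26*k^2 + 12*k - 36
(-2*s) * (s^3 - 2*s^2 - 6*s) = -2*s^4 + 4*s^3 + 12*s^2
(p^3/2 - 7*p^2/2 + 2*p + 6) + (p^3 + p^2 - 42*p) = 3*p^3/2 - 5*p^2/2 - 40*p + 6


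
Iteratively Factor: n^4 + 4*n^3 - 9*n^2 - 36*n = (n + 3)*(n^3 + n^2 - 12*n) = (n + 3)*(n + 4)*(n^2 - 3*n) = n*(n + 3)*(n + 4)*(n - 3)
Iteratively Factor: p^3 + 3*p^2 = (p)*(p^2 + 3*p) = p*(p + 3)*(p)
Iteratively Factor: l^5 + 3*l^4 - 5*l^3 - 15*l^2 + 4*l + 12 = (l - 1)*(l^4 + 4*l^3 - l^2 - 16*l - 12) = (l - 1)*(l + 2)*(l^3 + 2*l^2 - 5*l - 6) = (l - 1)*(l + 2)*(l + 3)*(l^2 - l - 2) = (l - 1)*(l + 1)*(l + 2)*(l + 3)*(l - 2)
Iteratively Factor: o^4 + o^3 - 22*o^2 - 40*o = (o)*(o^3 + o^2 - 22*o - 40) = o*(o + 2)*(o^2 - o - 20) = o*(o + 2)*(o + 4)*(o - 5)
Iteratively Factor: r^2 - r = (r)*(r - 1)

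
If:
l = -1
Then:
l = -1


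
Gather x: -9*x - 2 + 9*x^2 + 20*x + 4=9*x^2 + 11*x + 2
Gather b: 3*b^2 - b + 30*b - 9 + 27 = 3*b^2 + 29*b + 18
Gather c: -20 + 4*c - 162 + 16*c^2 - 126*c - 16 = 16*c^2 - 122*c - 198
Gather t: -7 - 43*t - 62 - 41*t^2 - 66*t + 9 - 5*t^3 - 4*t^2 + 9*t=-5*t^3 - 45*t^2 - 100*t - 60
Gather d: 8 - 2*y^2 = 8 - 2*y^2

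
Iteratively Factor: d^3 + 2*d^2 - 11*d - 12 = (d + 1)*(d^2 + d - 12) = (d + 1)*(d + 4)*(d - 3)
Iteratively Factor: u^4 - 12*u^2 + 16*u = (u - 2)*(u^3 + 2*u^2 - 8*u) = (u - 2)^2*(u^2 + 4*u) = (u - 2)^2*(u + 4)*(u)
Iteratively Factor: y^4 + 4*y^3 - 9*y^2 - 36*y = (y)*(y^3 + 4*y^2 - 9*y - 36) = y*(y - 3)*(y^2 + 7*y + 12) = y*(y - 3)*(y + 3)*(y + 4)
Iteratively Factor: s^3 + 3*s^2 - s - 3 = (s - 1)*(s^2 + 4*s + 3) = (s - 1)*(s + 1)*(s + 3)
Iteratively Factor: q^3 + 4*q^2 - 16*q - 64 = (q + 4)*(q^2 - 16) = (q - 4)*(q + 4)*(q + 4)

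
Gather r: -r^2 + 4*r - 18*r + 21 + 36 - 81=-r^2 - 14*r - 24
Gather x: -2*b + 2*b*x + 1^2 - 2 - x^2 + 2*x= -2*b - x^2 + x*(2*b + 2) - 1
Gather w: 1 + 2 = 3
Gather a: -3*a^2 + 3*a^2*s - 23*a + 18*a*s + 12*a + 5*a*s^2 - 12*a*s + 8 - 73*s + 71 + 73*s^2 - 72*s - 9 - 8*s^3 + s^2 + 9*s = a^2*(3*s - 3) + a*(5*s^2 + 6*s - 11) - 8*s^3 + 74*s^2 - 136*s + 70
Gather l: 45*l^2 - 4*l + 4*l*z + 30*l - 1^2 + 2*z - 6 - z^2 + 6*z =45*l^2 + l*(4*z + 26) - z^2 + 8*z - 7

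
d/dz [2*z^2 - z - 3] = 4*z - 1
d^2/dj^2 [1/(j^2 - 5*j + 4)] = 2*(-j^2 + 5*j + (2*j - 5)^2 - 4)/(j^2 - 5*j + 4)^3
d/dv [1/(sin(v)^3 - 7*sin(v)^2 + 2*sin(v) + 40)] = (-3*sin(v)^2 + 14*sin(v) - 2)*cos(v)/(sin(v)^3 - 7*sin(v)^2 + 2*sin(v) + 40)^2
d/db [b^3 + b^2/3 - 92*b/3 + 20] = 3*b^2 + 2*b/3 - 92/3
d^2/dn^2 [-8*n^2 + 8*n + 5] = -16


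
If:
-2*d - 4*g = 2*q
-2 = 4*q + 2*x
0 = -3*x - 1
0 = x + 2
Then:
No Solution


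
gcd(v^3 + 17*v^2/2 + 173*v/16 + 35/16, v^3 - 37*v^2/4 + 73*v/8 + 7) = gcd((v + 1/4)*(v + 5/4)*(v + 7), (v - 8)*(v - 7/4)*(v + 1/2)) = 1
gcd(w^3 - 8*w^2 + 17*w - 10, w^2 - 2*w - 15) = w - 5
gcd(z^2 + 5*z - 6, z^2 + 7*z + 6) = z + 6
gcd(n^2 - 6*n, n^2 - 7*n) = n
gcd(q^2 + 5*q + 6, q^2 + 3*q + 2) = q + 2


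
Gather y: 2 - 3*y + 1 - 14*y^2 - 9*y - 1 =-14*y^2 - 12*y + 2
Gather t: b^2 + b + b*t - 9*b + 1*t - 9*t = b^2 - 8*b + t*(b - 8)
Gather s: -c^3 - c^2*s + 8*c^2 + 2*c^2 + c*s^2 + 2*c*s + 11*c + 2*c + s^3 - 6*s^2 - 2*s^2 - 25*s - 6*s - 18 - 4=-c^3 + 10*c^2 + 13*c + s^3 + s^2*(c - 8) + s*(-c^2 + 2*c - 31) - 22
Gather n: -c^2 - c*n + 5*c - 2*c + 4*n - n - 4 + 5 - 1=-c^2 + 3*c + n*(3 - c)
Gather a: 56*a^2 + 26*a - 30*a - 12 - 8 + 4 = 56*a^2 - 4*a - 16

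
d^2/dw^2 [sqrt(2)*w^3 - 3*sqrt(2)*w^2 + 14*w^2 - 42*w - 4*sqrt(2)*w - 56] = 6*sqrt(2)*w - 6*sqrt(2) + 28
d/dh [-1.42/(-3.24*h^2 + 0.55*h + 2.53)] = (0.781 - 9.2016*h)/(-3.24*h^2 + 0.55*h + 2.53)^2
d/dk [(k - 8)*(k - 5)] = 2*k - 13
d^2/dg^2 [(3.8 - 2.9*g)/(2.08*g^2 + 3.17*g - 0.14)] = (-(2.9*g - 3.8)*(4.16*g + 3.17)*(8.32*g + 6.34) + (36.192*g + 2.578)*(2.08*g^2 + 3.17*g - 0.14))/(2.08*g^2 + 3.17*g - 0.14)^3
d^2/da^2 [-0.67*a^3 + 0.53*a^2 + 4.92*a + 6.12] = 1.06 - 4.02*a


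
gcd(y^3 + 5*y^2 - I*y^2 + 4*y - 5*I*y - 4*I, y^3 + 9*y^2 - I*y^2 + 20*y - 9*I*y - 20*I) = y^2 + y*(4 - I) - 4*I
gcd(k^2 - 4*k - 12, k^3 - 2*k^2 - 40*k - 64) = k + 2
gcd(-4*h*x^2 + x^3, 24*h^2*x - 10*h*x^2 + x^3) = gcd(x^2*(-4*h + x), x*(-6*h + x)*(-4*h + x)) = -4*h*x + x^2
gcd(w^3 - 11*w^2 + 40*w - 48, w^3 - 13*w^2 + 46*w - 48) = w - 3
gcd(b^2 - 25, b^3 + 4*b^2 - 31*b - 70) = b - 5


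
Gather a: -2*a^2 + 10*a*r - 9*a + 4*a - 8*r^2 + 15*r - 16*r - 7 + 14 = -2*a^2 + a*(10*r - 5) - 8*r^2 - r + 7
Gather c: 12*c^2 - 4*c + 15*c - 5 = 12*c^2 + 11*c - 5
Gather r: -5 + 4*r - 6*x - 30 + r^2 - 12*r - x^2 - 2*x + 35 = r^2 - 8*r - x^2 - 8*x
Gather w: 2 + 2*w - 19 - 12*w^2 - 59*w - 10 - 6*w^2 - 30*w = -18*w^2 - 87*w - 27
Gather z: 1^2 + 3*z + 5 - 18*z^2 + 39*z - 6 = -18*z^2 + 42*z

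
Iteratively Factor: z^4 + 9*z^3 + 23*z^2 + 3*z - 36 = (z - 1)*(z^3 + 10*z^2 + 33*z + 36) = (z - 1)*(z + 3)*(z^2 + 7*z + 12) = (z - 1)*(z + 3)*(z + 4)*(z + 3)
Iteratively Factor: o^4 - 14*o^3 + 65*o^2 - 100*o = (o - 4)*(o^3 - 10*o^2 + 25*o) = (o - 5)*(o - 4)*(o^2 - 5*o) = o*(o - 5)*(o - 4)*(o - 5)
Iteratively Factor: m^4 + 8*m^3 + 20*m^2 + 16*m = (m)*(m^3 + 8*m^2 + 20*m + 16) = m*(m + 4)*(m^2 + 4*m + 4) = m*(m + 2)*(m + 4)*(m + 2)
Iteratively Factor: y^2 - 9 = (y + 3)*(y - 3)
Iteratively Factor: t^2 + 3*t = (t + 3)*(t)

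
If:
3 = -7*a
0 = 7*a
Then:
No Solution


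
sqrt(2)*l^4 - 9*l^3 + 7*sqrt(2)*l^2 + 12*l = l*(l - 3*sqrt(2))*(l - 2*sqrt(2))*(sqrt(2)*l + 1)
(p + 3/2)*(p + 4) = p^2 + 11*p/2 + 6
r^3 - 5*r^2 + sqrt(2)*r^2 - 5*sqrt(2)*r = r*(r - 5)*(r + sqrt(2))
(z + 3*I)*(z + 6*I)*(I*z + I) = I*z^3 - 9*z^2 + I*z^2 - 9*z - 18*I*z - 18*I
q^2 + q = q*(q + 1)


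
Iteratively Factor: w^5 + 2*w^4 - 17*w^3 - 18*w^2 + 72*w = (w + 4)*(w^4 - 2*w^3 - 9*w^2 + 18*w) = (w - 3)*(w + 4)*(w^3 + w^2 - 6*w) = (w - 3)*(w + 3)*(w + 4)*(w^2 - 2*w) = (w - 3)*(w - 2)*(w + 3)*(w + 4)*(w)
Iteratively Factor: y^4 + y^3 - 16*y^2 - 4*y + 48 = (y + 2)*(y^3 - y^2 - 14*y + 24) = (y - 3)*(y + 2)*(y^2 + 2*y - 8) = (y - 3)*(y - 2)*(y + 2)*(y + 4)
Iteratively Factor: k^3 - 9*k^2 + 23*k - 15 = (k - 5)*(k^2 - 4*k + 3) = (k - 5)*(k - 1)*(k - 3)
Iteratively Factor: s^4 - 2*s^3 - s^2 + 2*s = (s + 1)*(s^3 - 3*s^2 + 2*s) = s*(s + 1)*(s^2 - 3*s + 2) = s*(s - 2)*(s + 1)*(s - 1)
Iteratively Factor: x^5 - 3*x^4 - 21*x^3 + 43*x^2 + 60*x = (x - 5)*(x^4 + 2*x^3 - 11*x^2 - 12*x) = (x - 5)*(x + 1)*(x^3 + x^2 - 12*x) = (x - 5)*(x + 1)*(x + 4)*(x^2 - 3*x) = x*(x - 5)*(x + 1)*(x + 4)*(x - 3)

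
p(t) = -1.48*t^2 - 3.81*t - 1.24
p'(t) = -2.96*t - 3.81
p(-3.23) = -4.37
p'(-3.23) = 5.75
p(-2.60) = -1.34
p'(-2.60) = 3.89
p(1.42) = -9.63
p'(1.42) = -8.01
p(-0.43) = 0.12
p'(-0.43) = -2.54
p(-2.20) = -0.02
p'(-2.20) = 2.70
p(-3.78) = -7.99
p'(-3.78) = 7.38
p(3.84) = -37.69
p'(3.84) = -15.18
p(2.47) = -19.68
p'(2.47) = -11.12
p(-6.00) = -31.66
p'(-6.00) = 13.95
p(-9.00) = -86.83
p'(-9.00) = 22.83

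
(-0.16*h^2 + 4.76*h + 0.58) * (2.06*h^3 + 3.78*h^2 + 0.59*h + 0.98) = -0.3296*h^5 + 9.2008*h^4 + 19.0932*h^3 + 4.844*h^2 + 5.007*h + 0.5684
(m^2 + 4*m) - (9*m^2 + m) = -8*m^2 + 3*m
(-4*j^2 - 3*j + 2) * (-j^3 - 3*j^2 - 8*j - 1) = 4*j^5 + 15*j^4 + 39*j^3 + 22*j^2 - 13*j - 2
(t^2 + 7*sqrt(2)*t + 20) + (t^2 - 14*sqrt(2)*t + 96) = 2*t^2 - 7*sqrt(2)*t + 116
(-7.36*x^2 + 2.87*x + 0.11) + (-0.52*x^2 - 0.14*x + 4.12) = -7.88*x^2 + 2.73*x + 4.23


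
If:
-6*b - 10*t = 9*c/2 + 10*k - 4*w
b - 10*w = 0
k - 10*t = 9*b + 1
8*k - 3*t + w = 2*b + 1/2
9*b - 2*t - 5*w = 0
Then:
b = -50/2649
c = 370/2649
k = 74/2649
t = -425/5298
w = -5/2649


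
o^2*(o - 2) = o^3 - 2*o^2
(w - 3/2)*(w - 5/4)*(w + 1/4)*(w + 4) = w^4 + 3*w^3/2 - 141*w^2/16 + 167*w/32 + 15/8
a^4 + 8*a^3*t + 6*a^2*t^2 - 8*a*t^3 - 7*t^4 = (a - t)*(a + t)^2*(a + 7*t)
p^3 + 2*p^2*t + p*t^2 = p*(p + t)^2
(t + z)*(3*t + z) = 3*t^2 + 4*t*z + z^2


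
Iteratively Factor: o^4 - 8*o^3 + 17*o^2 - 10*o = (o - 2)*(o^3 - 6*o^2 + 5*o) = (o - 2)*(o - 1)*(o^2 - 5*o) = (o - 5)*(o - 2)*(o - 1)*(o)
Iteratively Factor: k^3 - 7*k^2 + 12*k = (k - 3)*(k^2 - 4*k) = (k - 4)*(k - 3)*(k)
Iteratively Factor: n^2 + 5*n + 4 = (n + 4)*(n + 1)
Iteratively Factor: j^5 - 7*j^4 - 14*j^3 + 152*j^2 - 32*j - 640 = (j + 2)*(j^4 - 9*j^3 + 4*j^2 + 144*j - 320) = (j - 4)*(j + 2)*(j^3 - 5*j^2 - 16*j + 80) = (j - 4)*(j + 2)*(j + 4)*(j^2 - 9*j + 20) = (j - 5)*(j - 4)*(j + 2)*(j + 4)*(j - 4)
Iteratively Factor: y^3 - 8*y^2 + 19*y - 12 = (y - 4)*(y^2 - 4*y + 3) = (y - 4)*(y - 1)*(y - 3)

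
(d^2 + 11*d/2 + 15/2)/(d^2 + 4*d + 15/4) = 2*(d + 3)/(2*d + 3)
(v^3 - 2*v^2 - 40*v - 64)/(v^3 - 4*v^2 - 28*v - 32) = (v + 4)/(v + 2)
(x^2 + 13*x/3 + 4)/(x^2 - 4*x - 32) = (x^2 + 13*x/3 + 4)/(x^2 - 4*x - 32)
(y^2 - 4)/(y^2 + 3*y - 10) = (y + 2)/(y + 5)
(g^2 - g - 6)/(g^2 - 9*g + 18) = (g + 2)/(g - 6)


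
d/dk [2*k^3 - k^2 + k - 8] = 6*k^2 - 2*k + 1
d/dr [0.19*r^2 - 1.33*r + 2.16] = 0.38*r - 1.33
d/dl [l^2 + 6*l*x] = 2*l + 6*x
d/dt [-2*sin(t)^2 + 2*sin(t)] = -2*sin(2*t) + 2*cos(t)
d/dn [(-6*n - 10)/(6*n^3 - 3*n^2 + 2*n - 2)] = 2*(36*n^3 + 81*n^2 - 30*n + 16)/(36*n^6 - 36*n^5 + 33*n^4 - 36*n^3 + 16*n^2 - 8*n + 4)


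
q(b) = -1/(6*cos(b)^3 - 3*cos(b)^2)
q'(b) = -(18*sin(b)*cos(b)^2 - 6*sin(b)*cos(b))/(6*cos(b)^3 - 3*cos(b)^2)^2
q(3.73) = 0.18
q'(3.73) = 0.32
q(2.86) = 0.12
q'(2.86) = -0.10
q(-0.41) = -0.48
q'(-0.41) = 0.87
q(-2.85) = 0.12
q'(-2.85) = 0.10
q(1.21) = 9.10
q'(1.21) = -9.69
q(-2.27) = 0.35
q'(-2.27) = 1.07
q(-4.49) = 4.75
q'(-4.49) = -48.49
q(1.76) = 6.85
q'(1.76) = -81.29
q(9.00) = 0.14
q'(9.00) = -0.17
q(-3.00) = 0.11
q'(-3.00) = 0.04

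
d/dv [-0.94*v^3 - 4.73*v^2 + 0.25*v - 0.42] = -2.82*v^2 - 9.46*v + 0.25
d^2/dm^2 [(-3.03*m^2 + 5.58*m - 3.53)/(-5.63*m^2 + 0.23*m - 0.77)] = (1.13686837721616e-13*m^4 - 345.89031*m^3 + 592.528224*m^2 + 117.713166*m - 28.615794)/(178.453547*m^6 - 21.870861*m^5 + 74.11332*m^4 - 5.994605*m^3 + 10.13628*m^2 - 0.409101*m + 0.456533)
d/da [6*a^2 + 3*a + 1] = 12*a + 3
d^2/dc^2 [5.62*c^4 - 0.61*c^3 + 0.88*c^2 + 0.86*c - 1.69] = 67.44*c^2 - 3.66*c + 1.76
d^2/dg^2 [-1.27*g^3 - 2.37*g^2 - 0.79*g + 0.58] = -7.62*g - 4.74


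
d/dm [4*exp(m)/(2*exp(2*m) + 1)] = (4 - 8*exp(2*m))*exp(m)/(4*exp(4*m) + 4*exp(2*m) + 1)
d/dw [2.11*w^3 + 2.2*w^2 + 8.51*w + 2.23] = 6.33*w^2 + 4.4*w + 8.51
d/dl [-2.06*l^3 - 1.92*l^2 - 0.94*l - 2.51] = -6.18*l^2 - 3.84*l - 0.94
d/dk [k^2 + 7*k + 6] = 2*k + 7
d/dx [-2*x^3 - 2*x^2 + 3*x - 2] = -6*x^2 - 4*x + 3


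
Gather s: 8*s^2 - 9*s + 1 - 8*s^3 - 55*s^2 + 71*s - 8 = -8*s^3 - 47*s^2 + 62*s - 7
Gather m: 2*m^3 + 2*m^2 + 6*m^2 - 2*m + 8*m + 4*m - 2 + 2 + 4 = 2*m^3 + 8*m^2 + 10*m + 4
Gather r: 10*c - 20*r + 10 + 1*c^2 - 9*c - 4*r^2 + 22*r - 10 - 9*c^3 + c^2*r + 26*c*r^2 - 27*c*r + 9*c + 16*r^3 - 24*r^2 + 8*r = -9*c^3 + c^2 + 10*c + 16*r^3 + r^2*(26*c - 28) + r*(c^2 - 27*c + 10)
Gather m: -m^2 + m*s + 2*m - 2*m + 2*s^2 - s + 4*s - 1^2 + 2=-m^2 + m*s + 2*s^2 + 3*s + 1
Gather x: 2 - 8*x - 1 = 1 - 8*x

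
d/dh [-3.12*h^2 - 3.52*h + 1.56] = -6.24*h - 3.52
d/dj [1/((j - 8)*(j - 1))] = (9 - 2*j)/(j^4 - 18*j^3 + 97*j^2 - 144*j + 64)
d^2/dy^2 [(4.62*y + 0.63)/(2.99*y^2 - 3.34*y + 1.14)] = ((27.0942 - 82.8828*y)*(2.99*y^2 - 3.34*y + 1.14) + (4.62*y + 0.63)*(5.98*y - 3.34)*(11.96*y - 6.68))/(2.99*y^2 - 3.34*y + 1.14)^3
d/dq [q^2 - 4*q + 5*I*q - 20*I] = 2*q - 4 + 5*I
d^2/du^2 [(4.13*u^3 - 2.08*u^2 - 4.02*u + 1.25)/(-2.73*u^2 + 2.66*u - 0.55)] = (5.6843418860808e-14*u^5 + 44.0883379999999*u^3 - 38.38233*u^2 + 10.75137*u - 0.914330000000003)/(20.346417*u^6 - 59.474142*u^5 + 70.246449*u^4 - 42.785036*u^3 + 14.152215*u^2 - 2.41395*u + 0.166375)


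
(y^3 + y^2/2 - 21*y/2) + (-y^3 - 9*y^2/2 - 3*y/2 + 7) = -4*y^2 - 12*y + 7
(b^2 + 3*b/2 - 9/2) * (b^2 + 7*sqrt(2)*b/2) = b^4 + 3*b^3/2 + 7*sqrt(2)*b^3/2 - 9*b^2/2 + 21*sqrt(2)*b^2/4 - 63*sqrt(2)*b/4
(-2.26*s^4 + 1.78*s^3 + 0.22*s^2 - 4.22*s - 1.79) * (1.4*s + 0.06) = -3.164*s^5 + 2.3564*s^4 + 0.4148*s^3 - 5.8948*s^2 - 2.7592*s - 0.1074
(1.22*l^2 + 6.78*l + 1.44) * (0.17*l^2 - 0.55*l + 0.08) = 0.2074*l^4 + 0.4816*l^3 - 3.3866*l^2 - 0.2496*l + 0.1152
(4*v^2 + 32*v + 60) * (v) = 4*v^3 + 32*v^2 + 60*v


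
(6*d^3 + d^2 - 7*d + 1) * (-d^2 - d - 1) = -6*d^5 - 7*d^4 + 5*d^2 + 6*d - 1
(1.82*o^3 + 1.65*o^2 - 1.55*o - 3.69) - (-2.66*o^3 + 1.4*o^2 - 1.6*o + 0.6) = 4.48*o^3 + 0.25*o^2 + 0.05*o - 4.29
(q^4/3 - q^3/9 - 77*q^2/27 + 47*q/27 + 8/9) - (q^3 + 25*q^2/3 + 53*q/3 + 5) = q^4/3 - 10*q^3/9 - 302*q^2/27 - 430*q/27 - 37/9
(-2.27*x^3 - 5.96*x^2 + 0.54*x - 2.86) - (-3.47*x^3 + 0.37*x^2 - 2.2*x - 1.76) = 1.2*x^3 - 6.33*x^2 + 2.74*x - 1.1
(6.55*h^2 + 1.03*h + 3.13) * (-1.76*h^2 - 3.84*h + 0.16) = -11.528*h^4 - 26.9648*h^3 - 8.416*h^2 - 11.8544*h + 0.5008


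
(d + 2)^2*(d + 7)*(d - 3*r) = d^4 - 3*d^3*r + 11*d^3 - 33*d^2*r + 32*d^2 - 96*d*r + 28*d - 84*r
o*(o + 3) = o^2 + 3*o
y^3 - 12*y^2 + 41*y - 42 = (y - 7)*(y - 3)*(y - 2)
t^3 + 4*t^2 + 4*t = t*(t + 2)^2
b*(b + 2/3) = b^2 + 2*b/3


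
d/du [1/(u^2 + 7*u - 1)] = (-2*u - 7)/(u^2 + 7*u - 1)^2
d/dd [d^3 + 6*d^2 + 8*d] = 3*d^2 + 12*d + 8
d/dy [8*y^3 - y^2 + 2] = 2*y*(12*y - 1)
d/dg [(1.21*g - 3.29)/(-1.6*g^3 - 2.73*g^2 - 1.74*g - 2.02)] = (3.872*g^3 - 12.4887*g^2 - 17.9634*g - 8.1688)/(2.56*g^6 + 8.736*g^5 + 13.0209*g^4 + 15.9644*g^3 + 14.0568*g^2 + 7.0296*g + 4.0804)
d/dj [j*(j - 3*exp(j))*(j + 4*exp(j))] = j^2*exp(j) + 3*j^2 - 24*j*exp(2*j) + 2*j*exp(j) - 12*exp(2*j)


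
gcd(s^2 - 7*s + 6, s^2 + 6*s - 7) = s - 1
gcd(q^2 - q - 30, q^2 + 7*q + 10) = q + 5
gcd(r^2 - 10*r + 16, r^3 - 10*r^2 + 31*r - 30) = r - 2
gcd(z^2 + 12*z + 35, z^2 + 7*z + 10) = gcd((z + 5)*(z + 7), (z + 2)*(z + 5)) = z + 5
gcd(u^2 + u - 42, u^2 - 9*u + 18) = u - 6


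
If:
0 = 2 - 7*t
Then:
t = 2/7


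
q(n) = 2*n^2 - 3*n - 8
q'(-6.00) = -27.00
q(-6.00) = 82.00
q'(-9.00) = -39.00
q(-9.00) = 181.00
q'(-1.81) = -10.24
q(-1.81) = 3.98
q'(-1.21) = -7.84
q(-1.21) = -1.44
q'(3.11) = 9.44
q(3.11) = 2.01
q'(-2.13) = -11.52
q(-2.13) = 7.46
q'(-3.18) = -15.72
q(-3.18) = 21.76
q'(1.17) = 1.68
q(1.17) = -8.77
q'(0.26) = -1.96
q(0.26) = -8.64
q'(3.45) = 10.80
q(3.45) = 5.46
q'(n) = 4*n - 3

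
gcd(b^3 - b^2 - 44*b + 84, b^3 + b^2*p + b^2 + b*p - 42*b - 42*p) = b^2 + b - 42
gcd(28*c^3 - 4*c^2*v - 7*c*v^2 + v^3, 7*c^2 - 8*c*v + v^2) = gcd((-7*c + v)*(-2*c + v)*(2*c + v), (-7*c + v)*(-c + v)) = -7*c + v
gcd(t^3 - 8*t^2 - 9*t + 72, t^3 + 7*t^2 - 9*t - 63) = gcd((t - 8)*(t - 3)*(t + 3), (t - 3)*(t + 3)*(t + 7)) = t^2 - 9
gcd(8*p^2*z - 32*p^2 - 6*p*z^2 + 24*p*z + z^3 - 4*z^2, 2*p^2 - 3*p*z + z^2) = -2*p + z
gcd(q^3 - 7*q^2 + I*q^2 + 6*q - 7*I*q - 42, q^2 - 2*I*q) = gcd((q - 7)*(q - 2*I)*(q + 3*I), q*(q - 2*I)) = q - 2*I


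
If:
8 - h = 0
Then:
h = 8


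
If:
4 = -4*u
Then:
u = -1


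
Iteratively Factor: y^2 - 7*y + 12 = (y - 3)*(y - 4)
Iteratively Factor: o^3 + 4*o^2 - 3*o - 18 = (o + 3)*(o^2 + o - 6) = (o + 3)^2*(o - 2)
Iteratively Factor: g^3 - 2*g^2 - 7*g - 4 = (g - 4)*(g^2 + 2*g + 1) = (g - 4)*(g + 1)*(g + 1)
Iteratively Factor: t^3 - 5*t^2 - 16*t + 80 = (t - 5)*(t^2 - 16) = (t - 5)*(t + 4)*(t - 4)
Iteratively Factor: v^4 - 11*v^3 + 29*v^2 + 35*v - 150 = (v - 5)*(v^3 - 6*v^2 - v + 30) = (v - 5)*(v - 3)*(v^2 - 3*v - 10) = (v - 5)*(v - 3)*(v + 2)*(v - 5)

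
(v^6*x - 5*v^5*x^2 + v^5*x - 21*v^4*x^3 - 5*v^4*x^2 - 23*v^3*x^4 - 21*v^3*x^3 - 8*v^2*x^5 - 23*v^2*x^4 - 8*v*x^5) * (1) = v^6*x - 5*v^5*x^2 + v^5*x - 21*v^4*x^3 - 5*v^4*x^2 - 23*v^3*x^4 - 21*v^3*x^3 - 8*v^2*x^5 - 23*v^2*x^4 - 8*v*x^5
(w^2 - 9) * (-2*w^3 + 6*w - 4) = -2*w^5 + 24*w^3 - 4*w^2 - 54*w + 36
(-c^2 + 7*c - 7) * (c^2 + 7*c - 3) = -c^4 + 45*c^2 - 70*c + 21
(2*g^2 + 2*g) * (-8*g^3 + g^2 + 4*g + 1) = -16*g^5 - 14*g^4 + 10*g^3 + 10*g^2 + 2*g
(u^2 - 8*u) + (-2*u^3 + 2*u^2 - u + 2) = -2*u^3 + 3*u^2 - 9*u + 2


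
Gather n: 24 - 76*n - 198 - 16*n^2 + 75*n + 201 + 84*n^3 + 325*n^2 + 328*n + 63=84*n^3 + 309*n^2 + 327*n + 90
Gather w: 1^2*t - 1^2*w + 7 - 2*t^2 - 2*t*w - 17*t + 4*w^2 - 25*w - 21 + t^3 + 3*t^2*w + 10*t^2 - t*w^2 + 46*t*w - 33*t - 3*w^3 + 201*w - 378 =t^3 + 8*t^2 - 49*t - 3*w^3 + w^2*(4 - t) + w*(3*t^2 + 44*t + 175) - 392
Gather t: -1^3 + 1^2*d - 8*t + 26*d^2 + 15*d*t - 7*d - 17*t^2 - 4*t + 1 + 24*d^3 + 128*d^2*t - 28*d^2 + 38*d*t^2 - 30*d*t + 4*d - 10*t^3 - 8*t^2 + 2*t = 24*d^3 - 2*d^2 - 2*d - 10*t^3 + t^2*(38*d - 25) + t*(128*d^2 - 15*d - 10)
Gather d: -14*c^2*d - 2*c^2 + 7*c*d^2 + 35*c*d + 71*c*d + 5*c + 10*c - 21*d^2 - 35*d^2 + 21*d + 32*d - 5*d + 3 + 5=-2*c^2 + 15*c + d^2*(7*c - 56) + d*(-14*c^2 + 106*c + 48) + 8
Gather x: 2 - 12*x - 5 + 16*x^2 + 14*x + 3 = 16*x^2 + 2*x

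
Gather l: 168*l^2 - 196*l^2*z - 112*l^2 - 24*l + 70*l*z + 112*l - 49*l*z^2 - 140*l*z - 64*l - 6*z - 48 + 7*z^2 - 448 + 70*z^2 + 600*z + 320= l^2*(56 - 196*z) + l*(-49*z^2 - 70*z + 24) + 77*z^2 + 594*z - 176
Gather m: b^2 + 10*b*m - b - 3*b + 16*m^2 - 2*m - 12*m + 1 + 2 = b^2 - 4*b + 16*m^2 + m*(10*b - 14) + 3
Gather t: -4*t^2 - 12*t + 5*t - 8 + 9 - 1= -4*t^2 - 7*t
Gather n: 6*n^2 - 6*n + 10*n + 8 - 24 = 6*n^2 + 4*n - 16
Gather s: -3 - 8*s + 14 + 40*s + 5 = 32*s + 16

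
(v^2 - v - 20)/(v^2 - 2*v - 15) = (v + 4)/(v + 3)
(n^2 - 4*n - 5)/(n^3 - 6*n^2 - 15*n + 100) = (n + 1)/(n^2 - n - 20)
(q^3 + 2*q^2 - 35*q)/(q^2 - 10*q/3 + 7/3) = 3*q*(q^2 + 2*q - 35)/(3*q^2 - 10*q + 7)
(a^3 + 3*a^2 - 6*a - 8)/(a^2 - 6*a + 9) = (a^3 + 3*a^2 - 6*a - 8)/(a^2 - 6*a + 9)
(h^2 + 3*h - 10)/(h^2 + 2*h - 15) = (h - 2)/(h - 3)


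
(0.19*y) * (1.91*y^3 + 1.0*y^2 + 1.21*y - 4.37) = 0.3629*y^4 + 0.19*y^3 + 0.2299*y^2 - 0.8303*y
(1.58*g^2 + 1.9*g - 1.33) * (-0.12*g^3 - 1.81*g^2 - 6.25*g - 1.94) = -0.1896*g^5 - 3.0878*g^4 - 13.1544*g^3 - 12.5329*g^2 + 4.6265*g + 2.5802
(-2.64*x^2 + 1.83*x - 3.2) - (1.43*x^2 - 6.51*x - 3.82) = -4.07*x^2 + 8.34*x + 0.62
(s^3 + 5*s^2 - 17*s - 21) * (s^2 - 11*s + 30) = s^5 - 6*s^4 - 42*s^3 + 316*s^2 - 279*s - 630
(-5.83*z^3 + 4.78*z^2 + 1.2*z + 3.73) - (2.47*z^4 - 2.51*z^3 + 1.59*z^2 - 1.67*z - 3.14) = -2.47*z^4 - 3.32*z^3 + 3.19*z^2 + 2.87*z + 6.87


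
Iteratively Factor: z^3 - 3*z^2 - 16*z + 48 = (z - 3)*(z^2 - 16) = (z - 4)*(z - 3)*(z + 4)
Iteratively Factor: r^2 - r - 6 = (r + 2)*(r - 3)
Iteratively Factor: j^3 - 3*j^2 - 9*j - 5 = (j + 1)*(j^2 - 4*j - 5) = (j - 5)*(j + 1)*(j + 1)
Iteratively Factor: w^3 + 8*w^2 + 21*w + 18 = (w + 3)*(w^2 + 5*w + 6) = (w + 3)^2*(w + 2)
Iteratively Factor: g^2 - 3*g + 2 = (g - 2)*(g - 1)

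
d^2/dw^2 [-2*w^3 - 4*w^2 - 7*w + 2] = -12*w - 8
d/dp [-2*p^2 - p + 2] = -4*p - 1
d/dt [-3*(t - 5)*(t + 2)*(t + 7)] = -9*t^2 - 24*t + 93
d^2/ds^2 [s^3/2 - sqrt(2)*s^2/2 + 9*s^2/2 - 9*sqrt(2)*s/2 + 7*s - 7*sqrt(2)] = 3*s - sqrt(2) + 9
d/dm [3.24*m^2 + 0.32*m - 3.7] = 6.48*m + 0.32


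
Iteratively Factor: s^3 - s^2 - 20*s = (s - 5)*(s^2 + 4*s) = (s - 5)*(s + 4)*(s)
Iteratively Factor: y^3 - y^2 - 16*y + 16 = (y - 4)*(y^2 + 3*y - 4) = (y - 4)*(y + 4)*(y - 1)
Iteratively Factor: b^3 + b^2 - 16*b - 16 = (b + 4)*(b^2 - 3*b - 4) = (b + 1)*(b + 4)*(b - 4)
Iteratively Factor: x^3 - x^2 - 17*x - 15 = (x + 1)*(x^2 - 2*x - 15) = (x + 1)*(x + 3)*(x - 5)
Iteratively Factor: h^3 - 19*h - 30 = (h + 3)*(h^2 - 3*h - 10) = (h - 5)*(h + 3)*(h + 2)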